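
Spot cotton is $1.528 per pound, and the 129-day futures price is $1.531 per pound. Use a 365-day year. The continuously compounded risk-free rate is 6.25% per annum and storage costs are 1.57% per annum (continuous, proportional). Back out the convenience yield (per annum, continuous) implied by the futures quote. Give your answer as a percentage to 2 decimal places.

7.27%

F = S·e^((r+u−y)T) ⇒ (r+u−y) = ln(F/S)/T
ln(1.531/1.528) = 0.001961; /T ⇒ 0.005549
y = r + u − ln(F/S)/T = 0.0625 + 0.0157 − 0.005549 = 0.072651
y = 7.27%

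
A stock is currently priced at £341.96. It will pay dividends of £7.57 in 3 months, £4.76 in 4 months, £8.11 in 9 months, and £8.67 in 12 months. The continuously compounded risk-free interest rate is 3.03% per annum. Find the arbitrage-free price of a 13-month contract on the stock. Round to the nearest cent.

£323.85

PV(dividends) I = 7.57·e^(−0.0303·3/12) + 4.76·e^(−0.0303·4/12) + 8.11·e^(−0.0303·9/12) + 8.67·e^(−0.0303·12/12)
I = 7.5129 + 4.7122 + 7.9278 + 8.4112 = 28.5641
F = (S − I)·e^(rT) = (341.96 − 28.5641) · e^(0.0303·13/12)
= 313.3959 · e^0.032825 = 313.3959 × 1.033370 = £323.85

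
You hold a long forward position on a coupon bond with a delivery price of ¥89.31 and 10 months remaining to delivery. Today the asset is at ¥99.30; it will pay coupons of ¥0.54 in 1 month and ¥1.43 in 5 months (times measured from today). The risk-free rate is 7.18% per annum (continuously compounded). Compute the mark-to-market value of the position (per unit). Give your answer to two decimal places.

PV(remaining coupons) I = 0.54·e^(−0.0718·1/12) + 1.43·e^(−0.0718·5/12) = 1.9246
Current forward F = (S − I)·e^(rT) = (99.30 − 1.9246)·e^(0.0718·10/12) = 97.3754 × 1.061660 = 103.3796
Value (long) = (F − K)·e^(−rT) = (103.3796 − 89.31) × 0.941922 = 13.2525
Value = ¥13.25

¥13.25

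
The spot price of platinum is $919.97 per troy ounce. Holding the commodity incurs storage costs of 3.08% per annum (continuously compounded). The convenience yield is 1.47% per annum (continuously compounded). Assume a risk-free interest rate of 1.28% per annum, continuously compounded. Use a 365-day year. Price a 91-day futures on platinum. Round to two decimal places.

Net carry = r + u − y = 0.0128 + 0.0308 − 0.0147 = 0.0289
F = S·e^((r+u−y)T) = 919.97 · e^(0.0289 × 91/365) = 919.97 · e^0.007205
= 919.97 × 1.007231 = $926.62 per troy ounce

$926.62 per troy ounce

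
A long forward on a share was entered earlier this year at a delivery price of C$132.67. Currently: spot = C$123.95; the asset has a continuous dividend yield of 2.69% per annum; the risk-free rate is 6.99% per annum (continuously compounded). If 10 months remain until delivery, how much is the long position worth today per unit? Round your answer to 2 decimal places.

-C$3.96

Current fair forward for the remaining 10 months: F = S·e^((r − q)·T), (r − q) = 0.0699 − 0.0269 = 0.0430
F = 123.95 · e^(0.0430 × 10/12) = 123.95 × 1.036483 = 128.4721
Value of long forward = (F − K)·e^(−rT) = (128.4721 − 132.67) · e^(−0.0699·10/12)
= -4.1979 × 0.943414 = -3.96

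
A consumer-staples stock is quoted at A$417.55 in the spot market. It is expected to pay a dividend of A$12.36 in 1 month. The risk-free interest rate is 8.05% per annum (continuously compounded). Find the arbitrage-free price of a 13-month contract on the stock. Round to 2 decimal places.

A$442.20

PV(dividends) I = 12.36·e^(−0.0805·1/12)
I = 12.2774
F = (S − I)·e^(rT) = (417.55 − 12.2774) · e^(0.0805·13/12)
= 405.2726 · e^0.087208 = 405.2726 × 1.091124 = A$442.20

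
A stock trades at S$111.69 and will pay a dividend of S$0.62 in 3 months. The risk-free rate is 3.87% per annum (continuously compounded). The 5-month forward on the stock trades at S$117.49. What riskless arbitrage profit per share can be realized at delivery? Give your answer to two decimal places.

PV(dividends) I = 0.62·e^(−0.0387·3/12) = 0.6140
Fair forward F* = (S − I)·e^(rT) = (111.69 − 0.6140)·e^0.016125 = 111.0760 × 1.016256 = 112.8817
Market S$117.49 > fair 112.8817: forward overpriced → cash-and-carry (borrow at r, buy the stock and collect the dividends, short the forward).
Profit at T = |F_mkt − F*| = |117.49 − 112.8817| = S$4.61 per share

S$4.61 per share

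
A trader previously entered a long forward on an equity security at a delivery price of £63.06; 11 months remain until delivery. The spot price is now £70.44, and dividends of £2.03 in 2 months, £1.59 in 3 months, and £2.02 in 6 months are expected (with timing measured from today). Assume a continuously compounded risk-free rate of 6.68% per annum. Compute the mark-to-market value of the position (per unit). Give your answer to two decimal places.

£5.60

PV(remaining dividends) I = 2.03·e^(−0.0668·2/12) + 1.59·e^(−0.0668·3/12) + 2.02·e^(−0.0668·6/12) = 5.5248
Current forward F = (S − I)·e^(rT) = (70.44 − 5.5248)·e^(0.0668·11/12) = 64.9152 × 1.063147 = 69.0144
Value (long) = (F − K)·e^(−rT) = (69.0144 − 63.06) × 0.940604 = 5.6007
Value = £5.60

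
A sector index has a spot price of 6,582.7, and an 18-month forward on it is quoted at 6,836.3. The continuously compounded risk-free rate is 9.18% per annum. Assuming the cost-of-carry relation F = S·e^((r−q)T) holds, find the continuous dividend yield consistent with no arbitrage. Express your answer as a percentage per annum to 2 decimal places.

6.66%

From F = S·e^((r−q)T): (r − q) = ln(F/S)/T
ln(6836.3/6582.7) = ln(1.038525) = 0.037801
(r − q) = 0.037801 / (18/12) = 0.025201
q = r − ln(F/S)/T = 0.0918 − 0.025201 = 0.066599
q = 6.66%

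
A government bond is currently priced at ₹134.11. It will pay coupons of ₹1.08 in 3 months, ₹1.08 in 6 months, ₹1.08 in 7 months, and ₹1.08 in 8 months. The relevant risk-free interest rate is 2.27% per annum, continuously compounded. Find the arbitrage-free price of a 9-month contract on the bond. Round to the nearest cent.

₹132.07

PV(coupons) I = 1.08·e^(−0.0227·3/12) + 1.08·e^(−0.0227·6/12) + 1.08·e^(−0.0227·7/12) + 1.08·e^(−0.0227·8/12)
I = 1.0739 + 1.0678 + 1.0658 + 1.0638 = 4.2713
F = (S − I)·e^(rT) = (134.11 − 4.2713) · e^(0.0227·9/12)
= 129.8387 · e^0.017025 = 129.8387 × 1.017171 = ₹132.07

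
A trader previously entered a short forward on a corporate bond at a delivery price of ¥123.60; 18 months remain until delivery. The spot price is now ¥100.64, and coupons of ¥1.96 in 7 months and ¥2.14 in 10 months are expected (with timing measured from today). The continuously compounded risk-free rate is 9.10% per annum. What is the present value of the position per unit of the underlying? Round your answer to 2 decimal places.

¥11.03

PV(remaining coupons) I = 1.96·e^(−0.0910·7/12) + 2.14·e^(−0.0910·10/12) = 3.8424
Current forward F = (S − I)·e^(rT) = (100.64 − 3.8424)·e^(0.0910·18/12) = 96.7976 × 1.146255 = 110.9547
Value (long) = (F − K)·e^(−rT) = (110.9547 − 123.60) × 0.872406 = -11.0318
Short position value = −(long value) = ¥11.03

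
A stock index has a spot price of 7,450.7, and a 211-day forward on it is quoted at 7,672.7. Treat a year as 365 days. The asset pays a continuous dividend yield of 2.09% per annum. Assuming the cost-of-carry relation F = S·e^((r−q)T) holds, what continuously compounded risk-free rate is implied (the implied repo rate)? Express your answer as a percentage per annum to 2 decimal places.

7.17%

From F = S·e^((r−q)T): (r − q) = ln(F/S)/T
ln(7672.7/7450.7) = ln(1.029796) = 0.029361
(r − q) = 0.029361 / (211/365) = 0.050790
r = ln(F/S)/T + q = 0.050790 + 0.0209 = 0.071690
r = 7.17%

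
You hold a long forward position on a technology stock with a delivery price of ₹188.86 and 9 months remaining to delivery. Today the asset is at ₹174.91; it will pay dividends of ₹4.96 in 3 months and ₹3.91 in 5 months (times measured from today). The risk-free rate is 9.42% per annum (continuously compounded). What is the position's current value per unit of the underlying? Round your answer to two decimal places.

PV(remaining dividends) I = 4.96·e^(−0.0942·3/12) + 3.91·e^(−0.0942·5/12) = 8.6041
Current forward F = (S − I)·e^(rT) = (174.91 − 8.6041)·e^(0.0942·9/12) = 166.3059 × 1.073206 = 178.4805
Value (long) = (F − K)·e^(−rT) = (178.4805 − 188.86) × 0.931788 = -9.6715
Value = -₹9.67

-₹9.67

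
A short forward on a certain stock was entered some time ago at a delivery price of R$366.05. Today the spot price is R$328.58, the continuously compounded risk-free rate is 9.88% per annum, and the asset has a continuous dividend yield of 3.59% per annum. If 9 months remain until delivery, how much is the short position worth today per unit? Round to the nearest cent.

Current fair forward for the remaining 9 months: F = S·e^((r − q)·T), (r − q) = 0.0988 − 0.0359 = 0.0629
F = 328.58 · e^(0.0629 × 9/12) = 328.58 × 1.048305 = 344.4521
Value of long forward = (F − K)·e^(−rT) = (344.4521 − 366.05) · e^(−0.0988·9/12)
= -21.5979 × 0.928579 = -20.06
Short position value = −(long value) = R$20.06

R$20.06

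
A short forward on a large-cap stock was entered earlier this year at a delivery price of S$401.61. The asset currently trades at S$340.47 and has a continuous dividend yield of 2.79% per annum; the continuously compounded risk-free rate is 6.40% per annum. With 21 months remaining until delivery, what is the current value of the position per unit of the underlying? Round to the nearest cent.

Current fair forward for the remaining 21 months: F = S·e^((r − q)·T), (r − q) = 0.0640 − 0.0279 = 0.0361
F = 340.47 · e^(0.0361 × 21/12) = 340.47 × 1.065213 = 362.6731
Value of long forward = (F − K)·e^(−rT) = (362.6731 − 401.61) · e^(−0.0640·21/12)
= -38.9369 × 0.894044 = -34.81
Short position value = −(long value) = S$34.81

S$34.81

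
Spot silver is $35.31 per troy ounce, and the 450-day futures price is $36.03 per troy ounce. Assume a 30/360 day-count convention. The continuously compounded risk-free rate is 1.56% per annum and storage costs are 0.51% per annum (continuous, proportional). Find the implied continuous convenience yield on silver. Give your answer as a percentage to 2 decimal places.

0.46%

F = S·e^((r+u−y)T) ⇒ (r+u−y) = ln(F/S)/T
ln(36.03/35.31) = 0.020186; /T ⇒ 0.016149
y = r + u − ln(F/S)/T = 0.0156 + 0.0051 − 0.016149 = 0.004551
y = 0.46%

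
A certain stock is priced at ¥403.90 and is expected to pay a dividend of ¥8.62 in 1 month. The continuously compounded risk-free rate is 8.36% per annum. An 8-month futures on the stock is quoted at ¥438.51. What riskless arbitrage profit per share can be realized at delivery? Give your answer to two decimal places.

¥20.51 per share

PV(dividends) I = 8.62·e^(−0.0836·1/12) = 8.5602
Fair futures F* = (S − I)·e^(rT) = (403.90 − 8.5602)·e^0.055733 = 395.3398 × 1.057315 = 417.9987
Market ¥438.51 > fair 417.9987: forward overpriced → cash-and-carry (borrow at r, buy the stock and collect the dividends, short the forward).
Profit at T = |F_mkt − F*| = |438.51 − 417.9987| = ¥20.51 per share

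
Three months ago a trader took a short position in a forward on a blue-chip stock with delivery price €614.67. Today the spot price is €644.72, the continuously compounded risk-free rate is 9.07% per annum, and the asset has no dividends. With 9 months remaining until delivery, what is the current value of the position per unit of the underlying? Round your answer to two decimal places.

-€70.47

Current fair forward for the remaining 9 months: F = S·e^(r·T), r = 0.0907
F = 644.72 · e^(0.0907 × 9/12) = 644.72 × 1.070392 = 690.1031
Value of long forward = (F − K)·e^(−rT) = (690.1031 − 614.67) · e^(−0.0907·9/12)
= 75.4331 × 0.934237 = 70.47
Short position value = −(long value) = -€70.47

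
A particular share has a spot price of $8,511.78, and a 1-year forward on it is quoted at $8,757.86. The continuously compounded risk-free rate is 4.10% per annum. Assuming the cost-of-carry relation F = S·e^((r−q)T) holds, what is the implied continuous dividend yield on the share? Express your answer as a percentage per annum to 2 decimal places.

1.25%

From F = S·e^((r−q)T): (r − q) = ln(F/S)/T
ln(8757.86/8511.78) = ln(1.028911) = 0.028501
(r − q) = 0.028501 / (12/12) = 0.028501
q = r − ln(F/S)/T = 0.0410 − 0.028501 = 0.012499
q = 1.25%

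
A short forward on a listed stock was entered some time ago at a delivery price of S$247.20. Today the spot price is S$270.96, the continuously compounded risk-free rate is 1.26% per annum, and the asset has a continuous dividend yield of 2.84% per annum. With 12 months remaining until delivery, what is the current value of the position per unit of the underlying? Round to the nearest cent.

Current fair forward for the remaining 12 months: F = S·e^((r − q)·T), (r − q) = 0.0126 − 0.0284 = -0.0158
F = 270.96 · e^(-0.0158 × 12/12) = 270.96 × 0.984324 = 266.7124
Value of long forward = (F − K)·e^(−rT) = (266.7124 − 247.20) · e^(−0.0126·12/12)
= 19.5124 × 0.987479 = 19.27
Short position value = −(long value) = -S$19.27

-S$19.27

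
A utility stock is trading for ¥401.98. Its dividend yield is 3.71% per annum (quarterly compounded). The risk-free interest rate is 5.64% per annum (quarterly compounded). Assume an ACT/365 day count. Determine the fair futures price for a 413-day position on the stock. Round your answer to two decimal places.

F = S · (1+r/4)^(4T) / (1+q/4)^(4T)
= 401.98 × 1.065422 / 1.042671 = 401.98 × 1.021820
F = ¥410.75

¥410.75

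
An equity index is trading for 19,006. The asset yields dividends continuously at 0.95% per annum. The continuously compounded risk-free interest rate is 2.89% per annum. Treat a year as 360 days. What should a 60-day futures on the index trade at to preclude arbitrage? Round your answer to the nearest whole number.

F = S·e^((r − q)T) = 19006 · e^((0.0289 − 0.0095) × 60/360)
= 19006 · e^0.003233 = 19006 × 1.003238
F = 19,068

19,068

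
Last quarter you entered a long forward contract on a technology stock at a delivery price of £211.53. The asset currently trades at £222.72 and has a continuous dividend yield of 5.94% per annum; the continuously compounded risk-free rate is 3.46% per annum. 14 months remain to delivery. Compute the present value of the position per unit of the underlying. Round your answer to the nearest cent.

Current fair forward for the remaining 14 months: F = S·e^((r − q)·T), (r − q) = 0.0346 − 0.0594 = -0.0248
F = 222.72 · e^(-0.0248 × 14/12) = 222.72 × 0.971481 = 216.3682
Value of long forward = (F − K)·e^(−rT) = (216.3682 − 211.53) · e^(−0.0346·14/12)
= 4.8382 × 0.960437 = 4.65

£4.65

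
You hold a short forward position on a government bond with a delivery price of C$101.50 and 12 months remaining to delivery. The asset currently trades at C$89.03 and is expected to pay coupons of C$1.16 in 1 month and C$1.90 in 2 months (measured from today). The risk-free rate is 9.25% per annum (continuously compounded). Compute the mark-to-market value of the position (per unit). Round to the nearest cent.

C$6.52

PV(remaining coupons) I = 1.16·e^(−0.0925·1/12) + 1.90·e^(−0.0925·2/12) = 3.0220
Current forward F = (S − I)·e^(rT) = (89.03 − 3.0220)·e^(0.0925·12/12) = 86.0080 × 1.096913 = 94.3433
Value (long) = (F − K)·e^(−rT) = (94.3433 − 101.50) × 0.911649 = -6.5244
Short position value = −(long value) = C$6.52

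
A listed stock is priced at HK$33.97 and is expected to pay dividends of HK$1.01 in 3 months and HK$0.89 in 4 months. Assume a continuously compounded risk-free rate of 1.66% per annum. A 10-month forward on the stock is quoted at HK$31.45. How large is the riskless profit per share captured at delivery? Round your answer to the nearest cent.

PV(dividends) I = 1.01·e^(−0.0166·3/12) + 0.89·e^(−0.0166·4/12) = 1.8909
Fair forward F* = (S − I)·e^(rT) = (33.97 − 1.8909)·e^0.013833 = 32.0791 × 1.013929 = 32.5259
Market HK$31.45 < fair 32.5259: forward underpriced → reverse cash-and-carry (short the stock, invest proceeds at r, pay the dividends, go long the forward).
Profit at T = |F_mkt − F*| = |31.45 − 32.5259| = HK$1.08 per share

HK$1.08 per share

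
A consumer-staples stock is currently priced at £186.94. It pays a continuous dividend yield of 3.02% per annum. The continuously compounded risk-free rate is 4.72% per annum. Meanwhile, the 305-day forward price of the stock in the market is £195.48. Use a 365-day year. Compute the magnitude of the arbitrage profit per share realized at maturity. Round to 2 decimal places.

Fair forward: F* = S·e^(carry·T), with carry = (r − q) = 0.0472 − 0.0302 = 0.0170
F* = 186.94 · e^(0.0170 × 305/365) = 186.94 · e^0.014205 = 186.94 × 1.014306 = £189.6144
Market £195.48 > fair £189.6144: forward overpriced → cash-and-carry (buy spot, short the forward).
At maturity, profit = |F_mkt − F*| = |195.48 − 189.6144| = £5.87 per share

£5.87 per share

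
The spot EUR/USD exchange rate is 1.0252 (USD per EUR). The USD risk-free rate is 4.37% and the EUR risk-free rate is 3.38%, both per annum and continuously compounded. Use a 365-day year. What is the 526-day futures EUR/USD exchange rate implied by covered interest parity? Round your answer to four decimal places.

F = S·e^((r_USD − r_EUR)T) = 1.0252 · e^((0.0437 − 0.0338) × 526/365)
= 1.0252 · e^0.014267 = 1.0252 × 1.014369
F = 1.0399 USD per EUR

1.0399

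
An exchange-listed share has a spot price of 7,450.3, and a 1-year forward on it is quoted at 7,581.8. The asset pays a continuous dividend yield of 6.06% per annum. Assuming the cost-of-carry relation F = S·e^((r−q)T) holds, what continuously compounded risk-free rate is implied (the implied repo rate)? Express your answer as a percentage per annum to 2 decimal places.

From F = S·e^((r−q)T): (r − q) = ln(F/S)/T
ln(7581.8/7450.3) = ln(1.017650) = 0.017496
(r − q) = 0.017496 / (12/12) = 0.017496
r = ln(F/S)/T + q = 0.017496 + 0.0606 = 0.078096
r = 7.81%

7.81%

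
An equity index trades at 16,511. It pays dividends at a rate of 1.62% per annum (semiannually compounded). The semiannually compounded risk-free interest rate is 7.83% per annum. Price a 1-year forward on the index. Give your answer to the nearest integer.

F = S · (1+r/2)^(2T) / (1+q/2)^(2T)
= 16511 × 1.079833 / 1.016266 = 16511 × 1.062550
F = 17,544

17,544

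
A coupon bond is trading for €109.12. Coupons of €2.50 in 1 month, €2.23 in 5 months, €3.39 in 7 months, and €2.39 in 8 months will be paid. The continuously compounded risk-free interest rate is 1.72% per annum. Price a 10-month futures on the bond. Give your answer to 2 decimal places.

PV(coupons) I = 2.50·e^(−0.0172·1/12) + 2.23·e^(−0.0172·5/12) + 3.39·e^(−0.0172·7/12) + 2.39·e^(−0.0172·8/12)
I = 2.4964 + 2.2141 + 3.3562 + 2.3628 = 10.4295
F = (S − I)·e^(rT) = (109.12 − 10.4295) · e^(0.0172·10/12)
= 98.6905 · e^0.014333 = 98.6905 × 1.014436 = €100.12

€100.12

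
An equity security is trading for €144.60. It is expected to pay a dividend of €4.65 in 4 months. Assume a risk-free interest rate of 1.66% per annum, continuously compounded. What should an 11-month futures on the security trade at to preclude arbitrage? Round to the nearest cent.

PV(dividends) I = 4.65·e^(−0.0166·4/12)
I = 4.6243
F = (S − I)·e^(rT) = (144.60 − 4.6243) · e^(0.0166·11/12)
= 139.9757 · e^0.015217 = 139.9757 × 1.015333 = €142.12

€142.12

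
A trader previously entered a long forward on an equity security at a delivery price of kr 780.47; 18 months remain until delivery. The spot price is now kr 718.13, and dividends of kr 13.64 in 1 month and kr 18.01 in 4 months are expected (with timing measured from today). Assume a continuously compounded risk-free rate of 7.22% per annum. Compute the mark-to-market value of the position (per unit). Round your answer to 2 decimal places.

-kr 13.37

PV(remaining dividends) I = 13.64·e^(−0.0722·1/12) + 18.01·e^(−0.0722·4/12) = 31.1399
Current forward F = (S − I)·e^(rT) = (718.13 − 31.1399)·e^(0.0722·18/12) = 686.9901 × 1.114382 = 765.5694
Value (long) = (F − K)·e^(−rT) = (765.5694 − 780.47) × 0.897358 = -13.3712
Value = -kr 13.37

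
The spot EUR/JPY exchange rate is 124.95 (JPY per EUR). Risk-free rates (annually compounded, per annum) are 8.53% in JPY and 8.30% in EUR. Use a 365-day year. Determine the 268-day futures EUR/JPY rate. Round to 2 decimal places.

By covered interest parity, F = S · (1+r_JPY)^T / (1+r_EUR)^T
= 124.95 × 1.061946 / 1.060293 = 124.95 × 1.001559
F = 125.14 JPY per EUR

125.14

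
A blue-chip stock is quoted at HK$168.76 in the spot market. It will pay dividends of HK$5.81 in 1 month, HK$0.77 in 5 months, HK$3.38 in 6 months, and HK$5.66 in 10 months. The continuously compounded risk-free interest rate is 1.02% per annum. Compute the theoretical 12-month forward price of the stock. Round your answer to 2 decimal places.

PV(dividends) I = 5.81·e^(−0.0102·1/12) + 0.77·e^(−0.0102·5/12) + 3.38·e^(−0.0102·6/12) + 5.66·e^(−0.0102·10/12)
I = 5.8051 + 0.7667 + 3.3628 + 5.6121 = 15.5467
F = (S − I)·e^(rT) = (168.76 − 15.5467) · e^(0.0102·12/12)
= 153.2133 · e^0.010200 = 153.2133 × 1.010252 = HK$154.78

HK$154.78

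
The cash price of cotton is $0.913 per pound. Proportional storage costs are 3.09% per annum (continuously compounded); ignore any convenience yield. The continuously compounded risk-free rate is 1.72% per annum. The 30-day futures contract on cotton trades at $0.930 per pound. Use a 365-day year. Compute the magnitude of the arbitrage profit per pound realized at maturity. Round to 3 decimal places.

$0.013 per pound

Fair futures: F* = S·e^(carry·T), with carry = (r + u) = 0.0172 + 0.0309 = 0.0481
F* = 0.913 · e^(0.0481 × 30/365) = 0.913 · e^0.003953 = 0.913 × 1.003961 = $0.9166
Market $0.930 > fair $0.9166: forward overpriced → cash-and-carry (buy spot, short the forward).
At maturity, profit = |F_mkt − F*| = |0.930 − 0.9166| = $0.013 per pound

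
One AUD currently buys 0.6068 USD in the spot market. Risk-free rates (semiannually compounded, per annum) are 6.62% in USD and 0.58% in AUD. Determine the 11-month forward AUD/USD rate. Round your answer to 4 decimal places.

0.6407

By covered interest parity, F = S · (1+r_USD/2)^(2T) / (1+r_AUD/2)^(2T)
= 0.6068 × 1.061519 / 1.005323 = 0.6068 × 1.055898
F = 0.6407 USD per AUD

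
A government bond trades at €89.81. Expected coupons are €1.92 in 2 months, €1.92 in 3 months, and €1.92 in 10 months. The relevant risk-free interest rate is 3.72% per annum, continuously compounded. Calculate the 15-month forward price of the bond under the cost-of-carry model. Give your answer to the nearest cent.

PV(coupons) I = 1.92·e^(−0.0372·2/12) + 1.92·e^(−0.0372·3/12) + 1.92·e^(−0.0372·10/12)
I = 1.9081 + 1.9022 + 1.8614 = 5.6717
F = (S − I)·e^(rT) = (89.81 − 5.6717) · e^(0.0372·15/12)
= 84.1383 · e^0.046500 = 84.1383 × 1.047598 = €88.14

€88.14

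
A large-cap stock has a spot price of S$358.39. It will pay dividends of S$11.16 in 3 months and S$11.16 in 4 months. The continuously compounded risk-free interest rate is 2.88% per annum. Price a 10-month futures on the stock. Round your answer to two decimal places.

S$344.42

PV(dividends) I = 11.16·e^(−0.0288·3/12) + 11.16·e^(−0.0288·4/12)
I = 11.0799 + 11.0534 = 22.1333
F = (S − I)·e^(rT) = (358.39 − 22.1333) · e^(0.0288·10/12)
= 336.2567 · e^0.024000 = 336.2567 × 1.024290 = S$344.42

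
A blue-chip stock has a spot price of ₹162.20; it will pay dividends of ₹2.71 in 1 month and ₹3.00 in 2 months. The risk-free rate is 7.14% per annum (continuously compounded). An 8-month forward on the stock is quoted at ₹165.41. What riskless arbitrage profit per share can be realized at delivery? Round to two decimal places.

₹1.24 per share

PV(dividends) I = 2.71·e^(−0.0714·1/12) + 3.00·e^(−0.0714·2/12) = 5.6584
Fair forward F* = (S − I)·e^(rT) = (162.20 − 5.6584)·e^0.047600 = 156.5416 × 1.048751 = 164.1732
Market ₹165.41 > fair 164.1732: forward overpriced → cash-and-carry (borrow at r, buy the stock and collect the dividends, short the forward).
Profit at T = |F_mkt − F*| = |165.41 − 164.1732| = ₹1.24 per share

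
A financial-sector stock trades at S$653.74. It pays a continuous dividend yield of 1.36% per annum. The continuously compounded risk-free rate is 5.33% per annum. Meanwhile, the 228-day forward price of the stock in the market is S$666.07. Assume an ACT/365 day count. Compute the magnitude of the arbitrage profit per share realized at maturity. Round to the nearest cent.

S$4.08 per share

Fair forward: F* = S·e^(carry·T), with carry = (r − q) = 0.0533 − 0.0136 = 0.0397
F* = 653.74 · e^(0.0397 × 228/365) = 653.74 · e^0.024799 = 653.74 × 1.025109 = S$670.1548
Market S$666.07 < fair S$670.1548: forward underpriced → reverse cash-and-carry (short spot, go long the forward).
At maturity, profit = |F_mkt − F*| = |666.07 − 670.1548| = S$4.08 per share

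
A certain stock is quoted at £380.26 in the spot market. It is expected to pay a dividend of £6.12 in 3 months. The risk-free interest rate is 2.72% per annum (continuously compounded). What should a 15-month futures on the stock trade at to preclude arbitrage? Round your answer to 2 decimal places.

PV(dividends) I = 6.12·e^(−0.0272·3/12)
I = 6.0785
F = (S − I)·e^(rT) = (380.26 − 6.0785) · e^(0.0272·15/12)
= 374.1815 · e^0.034000 = 374.1815 × 1.034585 = £387.12

£387.12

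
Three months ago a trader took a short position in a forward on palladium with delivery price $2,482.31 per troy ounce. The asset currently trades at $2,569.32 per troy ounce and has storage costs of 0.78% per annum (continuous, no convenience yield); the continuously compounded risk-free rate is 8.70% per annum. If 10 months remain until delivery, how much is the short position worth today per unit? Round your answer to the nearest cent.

Current fair forward for the remaining 10 months: F = S·e^((r + u)·T), (r + u) = 0.0870 + 0.0078 = 0.0948
F = 2569.32 · e^(0.0948 × 10/12) = 2569.32 × 1.08220432 = 2780.5292
Value of long forward = (F − K)·e^(−rT) = (2780.5292 − 2482.31) · e^(−0.0870·10/12)
= 298.2192 × 0.93006575 = 277.36
Short position value = −(long value) = -$277.36

-$277.36 per troy ounce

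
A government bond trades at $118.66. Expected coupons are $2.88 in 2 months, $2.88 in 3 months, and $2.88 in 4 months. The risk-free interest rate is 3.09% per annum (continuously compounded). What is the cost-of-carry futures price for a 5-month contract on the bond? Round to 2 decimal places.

PV(coupons) I = 2.88·e^(−0.0309·2/12) + 2.88·e^(−0.0309·3/12) + 2.88·e^(−0.0309·4/12)
I = 2.8652 + 2.8578 + 2.8505 = 8.5735
F = (S − I)·e^(rT) = (118.66 − 8.5735) · e^(0.0309·5/12)
= 110.0865 · e^0.012875 = 110.0865 × 1.012958 = $111.51

$111.51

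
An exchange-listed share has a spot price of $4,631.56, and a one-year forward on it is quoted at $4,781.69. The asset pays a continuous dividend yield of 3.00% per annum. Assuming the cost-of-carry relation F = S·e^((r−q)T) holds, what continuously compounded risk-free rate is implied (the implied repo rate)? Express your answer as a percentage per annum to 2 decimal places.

From F = S·e^((r−q)T): (r − q) = ln(F/S)/T
ln(4781.69/4631.56) = ln(1.032415) = 0.031901
(r − q) = 0.031901 / (12/12) = 0.031901
r = ln(F/S)/T + q = 0.031901 + 0.0300 = 0.061901
r = 6.19%

6.19%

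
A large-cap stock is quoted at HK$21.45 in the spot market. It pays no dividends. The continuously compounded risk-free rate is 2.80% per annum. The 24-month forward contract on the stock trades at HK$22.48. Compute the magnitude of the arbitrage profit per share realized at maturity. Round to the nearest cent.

HK$0.21 per share

Fair forward: F* = S·e^(carry·T), with carry = r = 0.0280
F* = 21.45 · e^(0.0280 × 24/12) = 21.45 · e^0.056000 = 21.45 × 1.057598 = HK$22.6855
Market HK$22.48 < fair HK$22.6855: forward underpriced → reverse cash-and-carry (short spot, go long the forward).
At maturity, profit = |F_mkt − F*| = |22.48 − 22.6855| = HK$0.21 per share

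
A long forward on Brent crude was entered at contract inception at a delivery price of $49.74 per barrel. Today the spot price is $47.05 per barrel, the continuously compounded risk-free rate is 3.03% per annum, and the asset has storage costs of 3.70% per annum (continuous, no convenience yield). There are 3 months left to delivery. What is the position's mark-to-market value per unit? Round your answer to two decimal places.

Current fair forward for the remaining 3 months: F = S·e^((r + u)·T), (r + u) = 0.0303 + 0.0370 = 0.0673
F = 47.05 · e^(0.0673 × 3/12) = 47.05 × 1.016967 = 47.8483
Value of long forward = (F − K)·e^(−rT) = (47.8483 − 49.74) · e^(−0.0303·3/12)
= -1.8917 × 0.992454 = -1.88

-$1.88 per barrel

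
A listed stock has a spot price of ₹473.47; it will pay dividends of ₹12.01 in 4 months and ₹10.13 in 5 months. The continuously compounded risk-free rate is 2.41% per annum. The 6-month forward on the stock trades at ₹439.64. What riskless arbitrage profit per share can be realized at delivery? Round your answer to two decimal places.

PV(dividends) I = 12.01·e^(−0.0241·4/12) + 10.13·e^(−0.0241·5/12) = 21.9427
Fair forward F* = (S − I)·e^(rT) = (473.47 − 21.9427)·e^0.012050 = 451.5273 × 1.012123 = 457.0012
Market ₹439.64 < fair 457.0012: forward underpriced → reverse cash-and-carry (short the stock, invest proceeds at r, pay the dividends, go long the forward).
Profit at T = |F_mkt − F*| = |439.64 − 457.0012| = ₹17.36 per share

₹17.36 per share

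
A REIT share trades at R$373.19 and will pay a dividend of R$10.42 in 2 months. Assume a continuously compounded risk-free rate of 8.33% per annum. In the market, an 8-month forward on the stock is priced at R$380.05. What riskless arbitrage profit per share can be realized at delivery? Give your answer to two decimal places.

R$3.59 per share

PV(dividends) I = 10.42·e^(−0.0833·2/12) = 10.2763
Fair forward F* = (S − I)·e^(rT) = (373.19 − 10.2763)·e^0.055533 = 362.9137 × 1.057104 = 383.6375
Market R$380.05 < fair 383.6375: forward underpriced → reverse cash-and-carry (short the stock, invest proceeds at r, pay the dividends, go long the forward).
Profit at T = |F_mkt − F*| = |380.05 − 383.6375| = R$3.59 per share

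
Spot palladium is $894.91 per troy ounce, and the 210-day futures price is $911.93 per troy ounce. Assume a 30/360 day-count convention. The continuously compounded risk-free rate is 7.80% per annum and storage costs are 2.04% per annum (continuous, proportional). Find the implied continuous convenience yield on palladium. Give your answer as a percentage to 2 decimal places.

F = S·e^((r+u−y)T) ⇒ (r+u−y) = ln(F/S)/T
ln(911.93/894.91) = 0.018840; /T ⇒ 0.032297
y = r + u − ln(F/S)/T = 0.0780 + 0.0204 − 0.032297 = 0.066103
y = 6.61%

6.61%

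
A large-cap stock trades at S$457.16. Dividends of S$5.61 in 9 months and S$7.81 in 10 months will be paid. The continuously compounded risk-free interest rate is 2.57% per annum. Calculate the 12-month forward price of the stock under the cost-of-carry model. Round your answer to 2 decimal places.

PV(dividends) I = 5.61·e^(−0.0257·9/12) + 7.81·e^(−0.0257·10/12)
I = 5.5029 + 7.6445 = 13.1474
F = (S − I)·e^(rT) = (457.16 − 13.1474) · e^(0.0257·12/12)
= 444.0126 · e^0.025700 = 444.0126 × 1.026033 = S$455.57

S$455.57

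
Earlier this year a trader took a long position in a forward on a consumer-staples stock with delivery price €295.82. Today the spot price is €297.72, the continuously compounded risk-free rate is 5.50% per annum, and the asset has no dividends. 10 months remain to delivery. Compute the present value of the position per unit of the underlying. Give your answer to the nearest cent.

€15.15

Current fair forward for the remaining 10 months: F = S·e^(r·T), r = 0.0550
F = 297.72 · e^(0.0550 × 10/12) = 297.72 × 1.046900 = 311.6831
Value of long forward = (F − K)·e^(−rT) = (311.6831 − 295.82) · e^(−0.0550·10/12)
= 15.8631 × 0.955201 = 15.15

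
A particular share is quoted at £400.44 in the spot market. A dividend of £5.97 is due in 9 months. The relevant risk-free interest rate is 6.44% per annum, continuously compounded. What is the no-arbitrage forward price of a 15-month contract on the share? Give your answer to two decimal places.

PV(dividends) I = 5.97·e^(−0.0644·9/12)
I = 5.6885
F = (S − I)·e^(rT) = (400.44 − 5.6885) · e^(0.0644·15/12)
= 394.7515 · e^0.080500 = 394.7515 × 1.083829 = £427.84

£427.84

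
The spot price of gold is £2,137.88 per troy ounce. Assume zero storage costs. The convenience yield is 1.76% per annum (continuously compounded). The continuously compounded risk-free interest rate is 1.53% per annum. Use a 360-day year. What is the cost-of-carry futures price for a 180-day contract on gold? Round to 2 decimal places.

Net carry = r + u − y = 0.0153 + 0.0000 − 0.0176 = -0.0023
F = S·e^((r+u−y)T) = 2137.88 · e^(-0.0023 × 180/360) = 2137.88 · e^-0.00115000
= 2137.88 × 0.99885066 = £2,135.42 per troy ounce

£2,135.42 per troy ounce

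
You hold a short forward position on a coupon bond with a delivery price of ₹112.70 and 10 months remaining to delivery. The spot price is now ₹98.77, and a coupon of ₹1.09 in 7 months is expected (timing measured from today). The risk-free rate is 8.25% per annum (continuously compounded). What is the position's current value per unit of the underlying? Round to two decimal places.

PV(remaining coupons) I = 1.09·e^(−0.0825·7/12) = 1.0388
Current forward F = (S − I)·e^(rT) = (98.77 − 1.0388)·e^(0.0825·10/12) = 97.7312 × 1.071168 = 104.6865
Value (long) = (F − K)·e^(−rT) = (104.6865 − 112.70) × 0.933560 = -7.4811
Short position value = −(long value) = ₹7.48

₹7.48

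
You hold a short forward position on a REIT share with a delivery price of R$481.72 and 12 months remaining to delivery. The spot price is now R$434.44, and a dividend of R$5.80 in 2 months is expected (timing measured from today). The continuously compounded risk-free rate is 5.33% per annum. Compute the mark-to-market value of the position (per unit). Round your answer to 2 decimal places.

PV(remaining dividends) I = 5.80·e^(−0.0533·2/12) = 5.7487
Current forward F = (S − I)·e^(rT) = (434.44 − 5.7487)·e^(0.0533·12/12) = 428.6913 × 1.054746 = 452.1604
Value (long) = (F − K)·e^(−rT) = (452.1604 − 481.72) × 0.948096 = -28.0253
Short position value = −(long value) = R$28.03

R$28.03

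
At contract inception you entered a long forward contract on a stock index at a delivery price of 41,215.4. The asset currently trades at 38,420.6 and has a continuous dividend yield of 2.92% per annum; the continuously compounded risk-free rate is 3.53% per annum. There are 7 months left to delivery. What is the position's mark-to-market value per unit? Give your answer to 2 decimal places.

Current fair forward for the remaining 7 months: F = S·e^((r − q)·T), (r − q) = 0.0353 − 0.0292 = 0.0061
F = 38420.6 · e^(0.0061 × 7/12) = 38420.6 × 1.00356467 = 38557.5568
Value of long forward = (F − K)·e^(−rT) = (38557.5568 − 41215.4) · e^(−0.0353·7/12)
= -2657.8432 × 0.97961889 = -2603.67

-2603.67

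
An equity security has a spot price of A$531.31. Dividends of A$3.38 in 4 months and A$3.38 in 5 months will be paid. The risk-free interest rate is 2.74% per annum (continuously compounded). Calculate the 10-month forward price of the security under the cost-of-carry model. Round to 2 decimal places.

A$536.74

PV(dividends) I = 3.38·e^(−0.0274·4/12) + 3.38·e^(−0.0274·5/12)
I = 3.3493 + 3.3416 = 6.6909
F = (S − I)·e^(rT) = (531.31 − 6.6909) · e^(0.0274·10/12)
= 524.6191 · e^0.022833 = 524.6191 × 1.023096 = A$536.74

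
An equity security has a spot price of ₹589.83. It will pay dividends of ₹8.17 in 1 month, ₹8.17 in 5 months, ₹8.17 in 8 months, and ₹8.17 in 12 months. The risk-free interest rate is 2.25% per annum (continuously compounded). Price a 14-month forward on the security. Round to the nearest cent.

₹572.37

PV(dividends) I = 8.17·e^(−0.0225·1/12) + 8.17·e^(−0.0225·5/12) + 8.17·e^(−0.0225·8/12) + 8.17·e^(−0.0225·12/12)
I = 8.1547 + 8.0938 + 8.0484 + 7.9882 = 32.2851
F = (S − I)·e^(rT) = (589.83 − 32.2851) · e^(0.0225·14/12)
= 557.5449 · e^0.026250 = 557.5449 × 1.026598 = ₹572.37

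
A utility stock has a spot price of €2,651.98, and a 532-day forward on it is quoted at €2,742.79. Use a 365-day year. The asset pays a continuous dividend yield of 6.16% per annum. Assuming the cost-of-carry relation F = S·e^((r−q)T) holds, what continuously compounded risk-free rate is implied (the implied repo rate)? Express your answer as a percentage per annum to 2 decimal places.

From F = S·e^((r−q)T): (r − q) = ln(F/S)/T
ln(2742.79/2651.98) = ln(1.034242) = 0.033669
(r − q) = 0.033669 / (532/365) = 0.023100
r = ln(F/S)/T + q = 0.023100 + 0.0616 = 0.084700
r = 8.47%

8.47%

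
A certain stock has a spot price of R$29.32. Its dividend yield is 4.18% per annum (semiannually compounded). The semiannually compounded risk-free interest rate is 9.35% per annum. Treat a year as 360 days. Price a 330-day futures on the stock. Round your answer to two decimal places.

R$30.70

F = S · (1+r/2)^(2T) / (1+q/2)^(2T)
= 29.32 × 1.087374 / 1.038650 = 29.32 × 1.046911
F = R$30.70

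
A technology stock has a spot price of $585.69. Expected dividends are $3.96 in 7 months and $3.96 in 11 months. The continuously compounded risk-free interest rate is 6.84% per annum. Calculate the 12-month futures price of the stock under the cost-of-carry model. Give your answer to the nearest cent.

$619.10

PV(dividends) I = 3.96·e^(−0.0684·7/12) + 3.96·e^(−0.0684·11/12)
I = 3.8051 + 3.7193 = 7.5244
F = (S − I)·e^(rT) = (585.69 − 7.5244) · e^(0.0684·12/12)
= 578.1656 · e^0.068400 = 578.1656 × 1.070794 = $619.10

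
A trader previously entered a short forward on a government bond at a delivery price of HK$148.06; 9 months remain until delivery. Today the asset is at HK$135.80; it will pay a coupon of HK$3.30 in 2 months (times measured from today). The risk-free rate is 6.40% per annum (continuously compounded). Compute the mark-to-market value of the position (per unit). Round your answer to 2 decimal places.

PV(remaining coupons) I = 3.30·e^(−0.0640·2/12) = 3.2650
Current forward F = (S − I)·e^(rT) = (135.80 − 3.2650)·e^(0.0640·9/12) = 132.5350 × 1.049171 = 139.0519
Value (long) = (F − K)·e^(−rT) = (139.0519 − 148.06) × 0.953134 = -8.5859
Short position value = −(long value) = HK$8.59

HK$8.59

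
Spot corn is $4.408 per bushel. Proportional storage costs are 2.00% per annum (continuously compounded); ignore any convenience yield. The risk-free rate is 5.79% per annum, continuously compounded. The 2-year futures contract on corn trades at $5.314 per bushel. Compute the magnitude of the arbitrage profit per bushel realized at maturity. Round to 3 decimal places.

Fair futures: F* = S·e^(carry·T), with carry = (r + u) = 0.0579 + 0.0200 = 0.0779
F* = 4.408 · e^(0.0779 × 2) = 4.408 · e^0.155800 = 4.408 × 1.168592 = $5.1512
Market $5.314 > fair $5.1512: forward overpriced → cash-and-carry (buy spot, short the forward).
At maturity, profit = |F_mkt − F*| = |5.314 − 5.1512| = $0.163 per bushel

$0.163 per bushel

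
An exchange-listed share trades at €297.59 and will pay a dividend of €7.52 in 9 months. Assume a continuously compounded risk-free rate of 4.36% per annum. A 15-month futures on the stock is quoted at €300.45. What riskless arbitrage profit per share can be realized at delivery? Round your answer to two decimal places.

PV(dividends) I = 7.52·e^(−0.0436·9/12) = 7.2781
Fair futures F* = (S − I)·e^(rT) = (297.59 − 7.2781)·e^0.054500 = 290.3119 × 1.056012 = 306.5729
Market €300.45 < fair 306.5729: forward underpriced → reverse cash-and-carry (short the stock, invest proceeds at r, pay the dividends, go long the forward).
Profit at T = |F_mkt − F*| = |300.45 − 306.5729| = €6.12 per share

€6.12 per share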